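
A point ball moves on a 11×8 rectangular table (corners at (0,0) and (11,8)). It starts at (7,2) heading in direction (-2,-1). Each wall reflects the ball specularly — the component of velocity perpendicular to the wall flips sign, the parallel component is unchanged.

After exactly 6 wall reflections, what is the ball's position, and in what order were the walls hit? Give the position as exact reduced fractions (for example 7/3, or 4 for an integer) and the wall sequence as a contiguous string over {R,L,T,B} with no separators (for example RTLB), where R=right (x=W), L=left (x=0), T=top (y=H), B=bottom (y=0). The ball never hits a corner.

1. t=2 → B at (3,0); v=(-2,1)
2. t=3/2 → L at (0,3/2); v=(2,1)
3. t=11/2 → R at (11,7); v=(-2,1)
4. t=1 → T at (9,8); v=(-2,-1)
5. t=9/2 → L at (0,7/2); v=(2,-1)
6. t=7/2 → B at (7,0); v=(2,1)

Final position: (7,0)
Wall sequence: BLRTLB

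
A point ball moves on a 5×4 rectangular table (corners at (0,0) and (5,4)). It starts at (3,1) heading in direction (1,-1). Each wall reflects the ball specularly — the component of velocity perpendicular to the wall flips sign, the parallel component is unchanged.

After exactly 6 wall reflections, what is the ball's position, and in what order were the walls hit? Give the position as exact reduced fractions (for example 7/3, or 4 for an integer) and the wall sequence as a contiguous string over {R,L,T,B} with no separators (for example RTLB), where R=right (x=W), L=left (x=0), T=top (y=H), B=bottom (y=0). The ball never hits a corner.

Final position: (5,3)
Wall sequence: BRTLBR

1. t=1 → B at (4,0); v=(1,1)
2. t=1 → R at (5,1); v=(-1,1)
3. t=3 → T at (2,4); v=(-1,-1)
4. t=2 → L at (0,2); v=(1,-1)
5. t=2 → B at (2,0); v=(1,1)
6. t=3 → R at (5,3); v=(-1,1)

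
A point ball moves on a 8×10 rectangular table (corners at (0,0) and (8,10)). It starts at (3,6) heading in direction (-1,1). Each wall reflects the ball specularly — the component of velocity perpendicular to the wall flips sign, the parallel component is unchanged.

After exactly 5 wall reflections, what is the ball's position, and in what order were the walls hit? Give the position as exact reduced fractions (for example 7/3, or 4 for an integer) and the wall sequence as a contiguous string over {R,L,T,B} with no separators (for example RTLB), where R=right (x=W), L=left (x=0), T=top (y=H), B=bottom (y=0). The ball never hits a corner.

1. t=3 → L at (0,9); v=(1,1)
2. t=1 → T at (1,10); v=(1,-1)
3. t=7 → R at (8,3); v=(-1,-1)
4. t=3 → B at (5,0); v=(-1,1)
5. t=5 → L at (0,5); v=(1,1)

Final position: (0,5)
Wall sequence: LTRBL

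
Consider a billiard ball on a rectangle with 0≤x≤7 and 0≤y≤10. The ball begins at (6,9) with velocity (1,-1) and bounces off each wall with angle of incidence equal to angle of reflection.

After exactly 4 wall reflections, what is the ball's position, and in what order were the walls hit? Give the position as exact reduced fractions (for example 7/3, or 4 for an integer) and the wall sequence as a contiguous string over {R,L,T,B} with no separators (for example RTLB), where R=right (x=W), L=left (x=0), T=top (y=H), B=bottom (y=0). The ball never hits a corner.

Final position: (7,6)
Wall sequence: RLBR

1. t=1 → R at (7,8); v=(-1,-1)
2. t=7 → L at (0,1); v=(1,-1)
3. t=1 → B at (1,0); v=(1,1)
4. t=6 → R at (7,6); v=(-1,1)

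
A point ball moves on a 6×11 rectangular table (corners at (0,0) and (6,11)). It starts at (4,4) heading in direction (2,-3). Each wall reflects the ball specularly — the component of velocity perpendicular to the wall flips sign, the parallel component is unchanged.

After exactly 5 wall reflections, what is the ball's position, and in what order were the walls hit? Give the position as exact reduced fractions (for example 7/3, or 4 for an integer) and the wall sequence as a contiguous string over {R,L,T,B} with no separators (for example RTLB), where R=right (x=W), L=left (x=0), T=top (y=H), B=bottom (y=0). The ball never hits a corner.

Final position: (6,5)
Wall sequence: RBLTR

1. t=1 → R at (6,1); v=(-2,-3)
2. t=1/3 → B at (16/3,0); v=(-2,3)
3. t=8/3 → L at (0,8); v=(2,3)
4. t=1 → T at (2,11); v=(2,-3)
5. t=2 → R at (6,5); v=(-2,-3)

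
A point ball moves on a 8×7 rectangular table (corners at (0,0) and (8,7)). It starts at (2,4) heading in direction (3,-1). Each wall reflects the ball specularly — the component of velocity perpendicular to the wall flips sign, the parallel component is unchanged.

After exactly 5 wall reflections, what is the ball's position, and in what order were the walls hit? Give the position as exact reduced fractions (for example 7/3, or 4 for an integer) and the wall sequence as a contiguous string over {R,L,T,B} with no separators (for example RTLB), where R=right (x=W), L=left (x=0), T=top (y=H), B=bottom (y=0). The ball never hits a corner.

1. t=2 → R at (8,2); v=(-3,-1)
2. t=2 → B at (2,0); v=(-3,1)
3. t=2/3 → L at (0,2/3); v=(3,1)
4. t=8/3 → R at (8,10/3); v=(-3,1)
5. t=8/3 → L at (0,6); v=(3,1)

Final position: (0,6)
Wall sequence: RBLRL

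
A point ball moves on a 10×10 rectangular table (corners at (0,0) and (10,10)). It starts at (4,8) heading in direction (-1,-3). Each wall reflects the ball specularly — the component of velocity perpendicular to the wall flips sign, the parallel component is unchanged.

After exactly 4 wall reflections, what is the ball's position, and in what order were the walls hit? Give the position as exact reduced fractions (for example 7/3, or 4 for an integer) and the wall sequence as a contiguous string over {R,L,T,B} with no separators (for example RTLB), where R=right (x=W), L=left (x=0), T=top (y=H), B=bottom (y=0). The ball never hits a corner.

1. t=8/3 → B at (4/3,0); v=(-1,3)
2. t=4/3 → L at (0,4); v=(1,3)
3. t=2 → T at (2,10); v=(1,-3)
4. t=10/3 → B at (16/3,0); v=(1,3)

Final position: (16/3,0)
Wall sequence: BLTB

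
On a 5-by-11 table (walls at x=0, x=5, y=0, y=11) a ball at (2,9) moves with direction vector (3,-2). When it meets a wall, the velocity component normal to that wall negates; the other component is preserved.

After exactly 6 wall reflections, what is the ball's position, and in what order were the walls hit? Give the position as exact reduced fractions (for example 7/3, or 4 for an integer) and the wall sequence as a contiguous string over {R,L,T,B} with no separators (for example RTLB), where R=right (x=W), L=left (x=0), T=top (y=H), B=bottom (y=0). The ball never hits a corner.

1. t=1 → R at (5,7); v=(-3,-2)
2. t=5/3 → L at (0,11/3); v=(3,-2)
3. t=5/3 → R at (5,1/3); v=(-3,-2)
4. t=1/6 → B at (9/2,0); v=(-3,2)
5. t=3/2 → L at (0,3); v=(3,2)
6. t=5/3 → R at (5,19/3); v=(-3,2)

Final position: (5,19/3)
Wall sequence: RLRBLR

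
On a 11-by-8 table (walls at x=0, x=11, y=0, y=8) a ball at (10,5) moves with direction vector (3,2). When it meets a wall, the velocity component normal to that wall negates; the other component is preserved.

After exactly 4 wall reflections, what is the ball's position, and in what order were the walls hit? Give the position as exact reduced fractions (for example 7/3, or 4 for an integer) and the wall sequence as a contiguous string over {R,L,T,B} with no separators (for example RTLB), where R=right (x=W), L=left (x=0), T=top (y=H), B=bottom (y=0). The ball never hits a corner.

1. t=1/3 → R at (11,17/3); v=(-3,2)
2. t=7/6 → T at (15/2,8); v=(-3,-2)
3. t=5/2 → L at (0,3); v=(3,-2)
4. t=3/2 → B at (9/2,0); v=(3,2)

Final position: (9/2,0)
Wall sequence: RTLB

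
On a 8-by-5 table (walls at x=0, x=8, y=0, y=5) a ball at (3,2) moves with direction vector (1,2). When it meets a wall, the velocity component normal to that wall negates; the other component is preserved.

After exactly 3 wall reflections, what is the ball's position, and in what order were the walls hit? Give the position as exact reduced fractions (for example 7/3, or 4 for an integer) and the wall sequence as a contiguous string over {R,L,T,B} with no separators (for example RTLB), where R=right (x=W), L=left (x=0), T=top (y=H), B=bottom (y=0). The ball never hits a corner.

1. t=3/2 → T at (9/2,5); v=(1,-2)
2. t=5/2 → B at (7,0); v=(1,2)
3. t=1 → R at (8,2); v=(-1,2)

Final position: (8,2)
Wall sequence: TBR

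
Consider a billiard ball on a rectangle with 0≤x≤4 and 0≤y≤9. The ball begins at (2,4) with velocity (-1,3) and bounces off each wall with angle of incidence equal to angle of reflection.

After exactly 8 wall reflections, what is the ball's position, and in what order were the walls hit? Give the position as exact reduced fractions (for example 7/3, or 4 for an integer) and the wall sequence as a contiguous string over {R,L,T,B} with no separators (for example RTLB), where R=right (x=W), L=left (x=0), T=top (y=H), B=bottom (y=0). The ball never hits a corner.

1. t=5/3 → T at (1/3,9); v=(-1,-3)
2. t=1/3 → L at (0,8); v=(1,-3)
3. t=8/3 → B at (8/3,0); v=(1,3)
4. t=4/3 → R at (4,4); v=(-1,3)
5. t=5/3 → T at (7/3,9); v=(-1,-3)
6. t=7/3 → L at (0,2); v=(1,-3)
7. t=2/3 → B at (2/3,0); v=(1,3)
8. t=3 → T at (11/3,9); v=(1,-3)

Final position: (11/3,9)
Wall sequence: TLBRTLBT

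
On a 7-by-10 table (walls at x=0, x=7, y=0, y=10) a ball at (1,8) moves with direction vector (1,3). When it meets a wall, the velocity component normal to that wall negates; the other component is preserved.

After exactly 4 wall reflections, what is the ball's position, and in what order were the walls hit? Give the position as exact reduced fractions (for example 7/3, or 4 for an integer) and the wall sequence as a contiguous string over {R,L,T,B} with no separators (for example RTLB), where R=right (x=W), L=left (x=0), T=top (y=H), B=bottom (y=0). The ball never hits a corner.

Final position: (17/3,10)
Wall sequence: TBRT

1. t=2/3 → T at (5/3,10); v=(1,-3)
2. t=10/3 → B at (5,0); v=(1,3)
3. t=2 → R at (7,6); v=(-1,3)
4. t=4/3 → T at (17/3,10); v=(-1,-3)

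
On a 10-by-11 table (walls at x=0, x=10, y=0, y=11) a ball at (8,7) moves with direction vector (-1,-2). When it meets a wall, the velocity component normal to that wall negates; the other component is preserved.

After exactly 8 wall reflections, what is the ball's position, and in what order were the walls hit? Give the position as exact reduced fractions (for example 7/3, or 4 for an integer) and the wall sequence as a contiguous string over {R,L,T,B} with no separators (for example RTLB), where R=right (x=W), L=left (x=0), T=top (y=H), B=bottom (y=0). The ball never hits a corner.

1. t=7/2 → B at (9/2,0); v=(-1,2)
2. t=9/2 → L at (0,9); v=(1,2)
3. t=1 → T at (1,11); v=(1,-2)
4. t=11/2 → B at (13/2,0); v=(1,2)
5. t=7/2 → R at (10,7); v=(-1,2)
6. t=2 → T at (8,11); v=(-1,-2)
7. t=11/2 → B at (5/2,0); v=(-1,2)
8. t=5/2 → L at (0,5); v=(1,2)

Final position: (0,5)
Wall sequence: BLTBRTBL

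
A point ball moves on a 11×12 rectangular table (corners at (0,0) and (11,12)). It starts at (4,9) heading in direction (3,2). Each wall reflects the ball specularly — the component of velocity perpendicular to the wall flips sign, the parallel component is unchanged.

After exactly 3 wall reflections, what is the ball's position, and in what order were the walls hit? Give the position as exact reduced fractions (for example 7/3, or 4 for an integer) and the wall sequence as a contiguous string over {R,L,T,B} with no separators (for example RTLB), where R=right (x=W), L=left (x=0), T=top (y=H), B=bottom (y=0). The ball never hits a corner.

Final position: (0,3)
Wall sequence: TRL

1. t=3/2 → T at (17/2,12); v=(3,-2)
2. t=5/6 → R at (11,31/3); v=(-3,-2)
3. t=11/3 → L at (0,3); v=(3,-2)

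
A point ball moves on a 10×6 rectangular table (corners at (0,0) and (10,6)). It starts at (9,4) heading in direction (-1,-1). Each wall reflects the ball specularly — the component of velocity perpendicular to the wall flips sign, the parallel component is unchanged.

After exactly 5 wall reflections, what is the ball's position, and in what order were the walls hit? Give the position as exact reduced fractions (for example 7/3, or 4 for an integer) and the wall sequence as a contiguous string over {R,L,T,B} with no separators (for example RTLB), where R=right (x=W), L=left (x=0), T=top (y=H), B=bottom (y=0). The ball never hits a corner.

Final position: (10,3)
Wall sequence: BLTBR

1. t=4 → B at (5,0); v=(-1,1)
2. t=5 → L at (0,5); v=(1,1)
3. t=1 → T at (1,6); v=(1,-1)
4. t=6 → B at (7,0); v=(1,1)
5. t=3 → R at (10,3); v=(-1,1)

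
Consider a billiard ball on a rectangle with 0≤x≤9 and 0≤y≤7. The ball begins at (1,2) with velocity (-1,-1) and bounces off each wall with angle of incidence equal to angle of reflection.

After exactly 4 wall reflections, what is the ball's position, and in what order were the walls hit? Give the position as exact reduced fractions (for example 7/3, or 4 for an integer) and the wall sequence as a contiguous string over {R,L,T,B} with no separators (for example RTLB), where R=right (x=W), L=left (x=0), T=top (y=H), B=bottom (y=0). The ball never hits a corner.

Final position: (9,6)
Wall sequence: LBTR

1. t=1 → L at (0,1); v=(1,-1)
2. t=1 → B at (1,0); v=(1,1)
3. t=7 → T at (8,7); v=(1,-1)
4. t=1 → R at (9,6); v=(-1,-1)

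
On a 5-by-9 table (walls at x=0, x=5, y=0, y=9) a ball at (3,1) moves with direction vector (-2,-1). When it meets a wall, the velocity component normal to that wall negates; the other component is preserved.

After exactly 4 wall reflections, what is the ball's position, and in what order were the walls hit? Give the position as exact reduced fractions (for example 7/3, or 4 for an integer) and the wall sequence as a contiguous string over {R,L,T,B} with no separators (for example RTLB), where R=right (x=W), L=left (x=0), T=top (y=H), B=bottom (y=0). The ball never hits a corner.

Final position: (0,11/2)
Wall sequence: BLRL

1. t=1 → B at (1,0); v=(-2,1)
2. t=1/2 → L at (0,1/2); v=(2,1)
3. t=5/2 → R at (5,3); v=(-2,1)
4. t=5/2 → L at (0,11/2); v=(2,1)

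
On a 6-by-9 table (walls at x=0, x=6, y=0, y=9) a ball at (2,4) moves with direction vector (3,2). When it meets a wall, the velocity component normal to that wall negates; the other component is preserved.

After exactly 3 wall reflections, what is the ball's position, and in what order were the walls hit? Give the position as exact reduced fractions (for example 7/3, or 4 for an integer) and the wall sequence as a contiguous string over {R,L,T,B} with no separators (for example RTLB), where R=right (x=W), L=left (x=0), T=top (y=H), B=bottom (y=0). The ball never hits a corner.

Final position: (0,22/3)
Wall sequence: RTL

1. t=4/3 → R at (6,20/3); v=(-3,2)
2. t=7/6 → T at (5/2,9); v=(-3,-2)
3. t=5/6 → L at (0,22/3); v=(3,-2)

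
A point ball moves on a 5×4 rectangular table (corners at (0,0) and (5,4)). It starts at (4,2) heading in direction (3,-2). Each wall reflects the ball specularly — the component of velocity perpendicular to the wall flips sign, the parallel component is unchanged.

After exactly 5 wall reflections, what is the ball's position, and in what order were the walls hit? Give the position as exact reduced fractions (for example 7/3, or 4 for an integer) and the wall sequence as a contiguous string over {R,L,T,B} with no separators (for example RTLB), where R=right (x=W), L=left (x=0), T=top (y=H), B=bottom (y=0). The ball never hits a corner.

Final position: (5,8/3)
Wall sequence: RBLTR

1. t=1/3 → R at (5,4/3); v=(-3,-2)
2. t=2/3 → B at (3,0); v=(-3,2)
3. t=1 → L at (0,2); v=(3,2)
4. t=1 → T at (3,4); v=(3,-2)
5. t=2/3 → R at (5,8/3); v=(-3,-2)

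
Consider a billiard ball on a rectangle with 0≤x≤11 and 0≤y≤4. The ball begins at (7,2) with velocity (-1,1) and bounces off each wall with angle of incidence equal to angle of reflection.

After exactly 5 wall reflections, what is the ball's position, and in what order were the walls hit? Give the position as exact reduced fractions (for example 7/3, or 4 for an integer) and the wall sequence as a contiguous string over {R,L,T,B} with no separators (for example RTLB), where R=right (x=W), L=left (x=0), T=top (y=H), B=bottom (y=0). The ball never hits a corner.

Final position: (7,0)
Wall sequence: TBLTB

1. t=2 → T at (5,4); v=(-1,-1)
2. t=4 → B at (1,0); v=(-1,1)
3. t=1 → L at (0,1); v=(1,1)
4. t=3 → T at (3,4); v=(1,-1)
5. t=4 → B at (7,0); v=(1,1)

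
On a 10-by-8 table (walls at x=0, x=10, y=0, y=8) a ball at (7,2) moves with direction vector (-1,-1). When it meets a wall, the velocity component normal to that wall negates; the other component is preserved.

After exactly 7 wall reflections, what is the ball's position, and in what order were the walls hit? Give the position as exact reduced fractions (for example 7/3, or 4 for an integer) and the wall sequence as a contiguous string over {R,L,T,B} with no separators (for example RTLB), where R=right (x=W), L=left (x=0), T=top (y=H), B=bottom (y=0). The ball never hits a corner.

1. t=2 → B at (5,0); v=(-1,1)
2. t=5 → L at (0,5); v=(1,1)
3. t=3 → T at (3,8); v=(1,-1)
4. t=7 → R at (10,1); v=(-1,-1)
5. t=1 → B at (9,0); v=(-1,1)
6. t=8 → T at (1,8); v=(-1,-1)
7. t=1 → L at (0,7); v=(1,-1)

Final position: (0,7)
Wall sequence: BLTRBTL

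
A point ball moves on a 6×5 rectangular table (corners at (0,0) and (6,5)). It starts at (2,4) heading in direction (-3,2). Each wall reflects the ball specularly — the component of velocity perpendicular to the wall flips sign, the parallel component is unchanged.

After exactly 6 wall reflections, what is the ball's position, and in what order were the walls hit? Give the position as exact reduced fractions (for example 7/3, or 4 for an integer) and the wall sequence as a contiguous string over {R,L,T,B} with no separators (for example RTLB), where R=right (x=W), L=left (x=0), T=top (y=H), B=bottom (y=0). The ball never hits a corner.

Final position: (5/2,5)
Wall sequence: TLRBLT

1. t=1/2 → T at (1/2,5); v=(-3,-2)
2. t=1/6 → L at (0,14/3); v=(3,-2)
3. t=2 → R at (6,2/3); v=(-3,-2)
4. t=1/3 → B at (5,0); v=(-3,2)
5. t=5/3 → L at (0,10/3); v=(3,2)
6. t=5/6 → T at (5/2,5); v=(3,-2)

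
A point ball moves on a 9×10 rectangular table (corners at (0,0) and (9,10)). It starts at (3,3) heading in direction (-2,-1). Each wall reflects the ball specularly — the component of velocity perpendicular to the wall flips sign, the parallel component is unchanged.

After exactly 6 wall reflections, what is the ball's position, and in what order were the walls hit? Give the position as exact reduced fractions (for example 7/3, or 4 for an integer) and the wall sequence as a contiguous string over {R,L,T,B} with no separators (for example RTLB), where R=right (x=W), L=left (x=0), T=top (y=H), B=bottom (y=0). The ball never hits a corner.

Final position: (9,8)
Wall sequence: LBRLTR

1. t=3/2 → L at (0,3/2); v=(2,-1)
2. t=3/2 → B at (3,0); v=(2,1)
3. t=3 → R at (9,3); v=(-2,1)
4. t=9/2 → L at (0,15/2); v=(2,1)
5. t=5/2 → T at (5,10); v=(2,-1)
6. t=2 → R at (9,8); v=(-2,-1)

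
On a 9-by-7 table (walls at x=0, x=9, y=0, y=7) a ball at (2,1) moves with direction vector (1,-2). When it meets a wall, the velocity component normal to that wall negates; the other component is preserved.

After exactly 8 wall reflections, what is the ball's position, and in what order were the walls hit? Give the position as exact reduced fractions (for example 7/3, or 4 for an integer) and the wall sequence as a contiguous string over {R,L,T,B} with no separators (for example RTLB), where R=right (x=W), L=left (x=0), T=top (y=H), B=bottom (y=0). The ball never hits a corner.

1. t=1/2 → B at (5/2,0); v=(1,2)
2. t=7/2 → T at (6,7); v=(1,-2)
3. t=3 → R at (9,1); v=(-1,-2)
4. t=1/2 → B at (17/2,0); v=(-1,2)
5. t=7/2 → T at (5,7); v=(-1,-2)
6. t=7/2 → B at (3/2,0); v=(-1,2)
7. t=3/2 → L at (0,3); v=(1,2)
8. t=2 → T at (2,7); v=(1,-2)

Final position: (2,7)
Wall sequence: BTRBTBLT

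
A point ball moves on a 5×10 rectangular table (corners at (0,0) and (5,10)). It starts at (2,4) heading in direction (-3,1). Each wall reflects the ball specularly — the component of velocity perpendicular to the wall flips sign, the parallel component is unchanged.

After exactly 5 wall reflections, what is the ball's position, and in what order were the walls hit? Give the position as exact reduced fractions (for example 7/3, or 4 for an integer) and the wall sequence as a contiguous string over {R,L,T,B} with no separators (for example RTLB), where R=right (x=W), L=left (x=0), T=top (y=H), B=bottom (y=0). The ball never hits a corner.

1. t=2/3 → L at (0,14/3); v=(3,1)
2. t=5/3 → R at (5,19/3); v=(-3,1)
3. t=5/3 → L at (0,8); v=(3,1)
4. t=5/3 → R at (5,29/3); v=(-3,1)
5. t=1/3 → T at (4,10); v=(-3,-1)

Final position: (4,10)
Wall sequence: LRLRT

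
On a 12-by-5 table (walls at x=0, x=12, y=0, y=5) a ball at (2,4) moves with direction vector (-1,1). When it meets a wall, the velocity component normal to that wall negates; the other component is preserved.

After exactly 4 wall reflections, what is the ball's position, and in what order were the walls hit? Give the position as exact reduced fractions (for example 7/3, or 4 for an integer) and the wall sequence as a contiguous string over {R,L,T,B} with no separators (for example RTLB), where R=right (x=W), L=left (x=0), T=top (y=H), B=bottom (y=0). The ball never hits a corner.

1. t=1 → T at (1,5); v=(-1,-1)
2. t=1 → L at (0,4); v=(1,-1)
3. t=4 → B at (4,0); v=(1,1)
4. t=5 → T at (9,5); v=(1,-1)

Final position: (9,5)
Wall sequence: TLBT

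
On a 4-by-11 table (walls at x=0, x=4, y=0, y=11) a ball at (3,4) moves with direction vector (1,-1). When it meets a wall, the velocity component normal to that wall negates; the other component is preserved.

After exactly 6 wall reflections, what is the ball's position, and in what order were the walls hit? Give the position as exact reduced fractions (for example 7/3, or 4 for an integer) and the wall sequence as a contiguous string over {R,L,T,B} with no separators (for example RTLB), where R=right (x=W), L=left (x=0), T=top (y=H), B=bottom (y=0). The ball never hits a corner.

1. t=1 → R at (4,3); v=(-1,-1)
2. t=3 → B at (1,0); v=(-1,1)
3. t=1 → L at (0,1); v=(1,1)
4. t=4 → R at (4,5); v=(-1,1)
5. t=4 → L at (0,9); v=(1,1)
6. t=2 → T at (2,11); v=(1,-1)

Final position: (2,11)
Wall sequence: RBLRLT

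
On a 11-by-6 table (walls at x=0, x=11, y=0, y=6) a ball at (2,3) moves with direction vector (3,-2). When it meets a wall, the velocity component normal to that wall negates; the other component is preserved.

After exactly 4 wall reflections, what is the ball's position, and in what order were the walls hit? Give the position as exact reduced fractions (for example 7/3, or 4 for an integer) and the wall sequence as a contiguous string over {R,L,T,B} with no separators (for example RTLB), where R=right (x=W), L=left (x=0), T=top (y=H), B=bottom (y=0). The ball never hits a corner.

Final position: (0,5/3)
Wall sequence: BRTL

1. t=3/2 → B at (13/2,0); v=(3,2)
2. t=3/2 → R at (11,3); v=(-3,2)
3. t=3/2 → T at (13/2,6); v=(-3,-2)
4. t=13/6 → L at (0,5/3); v=(3,-2)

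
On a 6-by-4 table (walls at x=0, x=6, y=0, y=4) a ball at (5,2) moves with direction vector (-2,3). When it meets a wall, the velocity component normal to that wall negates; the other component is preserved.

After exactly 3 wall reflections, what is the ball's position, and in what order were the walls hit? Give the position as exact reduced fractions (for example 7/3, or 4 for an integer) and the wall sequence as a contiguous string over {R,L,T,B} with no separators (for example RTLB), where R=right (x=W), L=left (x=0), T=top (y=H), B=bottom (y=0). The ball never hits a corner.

1. t=2/3 → T at (11/3,4); v=(-2,-3)
2. t=4/3 → B at (1,0); v=(-2,3)
3. t=1/2 → L at (0,3/2); v=(2,3)

Final position: (0,3/2)
Wall sequence: TBL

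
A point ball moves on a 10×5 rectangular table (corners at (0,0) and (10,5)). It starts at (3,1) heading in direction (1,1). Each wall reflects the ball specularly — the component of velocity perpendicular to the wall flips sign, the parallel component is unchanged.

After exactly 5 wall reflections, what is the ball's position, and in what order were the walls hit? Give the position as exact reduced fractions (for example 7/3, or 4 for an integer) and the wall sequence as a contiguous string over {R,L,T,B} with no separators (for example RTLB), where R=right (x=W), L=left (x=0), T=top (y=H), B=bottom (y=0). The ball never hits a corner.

1. t=4 → T at (7,5); v=(1,-1)
2. t=3 → R at (10,2); v=(-1,-1)
3. t=2 → B at (8,0); v=(-1,1)
4. t=5 → T at (3,5); v=(-1,-1)
5. t=3 → L at (0,2); v=(1,-1)

Final position: (0,2)
Wall sequence: TRBTL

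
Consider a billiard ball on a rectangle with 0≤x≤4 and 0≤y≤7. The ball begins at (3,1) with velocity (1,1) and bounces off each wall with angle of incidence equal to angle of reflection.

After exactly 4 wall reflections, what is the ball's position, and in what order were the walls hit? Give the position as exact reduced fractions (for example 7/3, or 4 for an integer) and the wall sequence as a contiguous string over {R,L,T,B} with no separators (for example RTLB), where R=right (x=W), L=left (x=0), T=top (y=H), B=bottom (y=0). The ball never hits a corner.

Final position: (4,4)
Wall sequence: RLTR

1. t=1 → R at (4,2); v=(-1,1)
2. t=4 → L at (0,6); v=(1,1)
3. t=1 → T at (1,7); v=(1,-1)
4. t=3 → R at (4,4); v=(-1,-1)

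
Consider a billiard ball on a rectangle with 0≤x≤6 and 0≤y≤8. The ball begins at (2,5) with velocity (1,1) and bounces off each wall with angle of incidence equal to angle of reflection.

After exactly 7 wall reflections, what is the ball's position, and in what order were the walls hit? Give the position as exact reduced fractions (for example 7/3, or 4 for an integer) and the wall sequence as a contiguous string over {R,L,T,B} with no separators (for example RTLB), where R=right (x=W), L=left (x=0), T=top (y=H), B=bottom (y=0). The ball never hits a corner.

1. t=3 → T at (5,8); v=(1,-1)
2. t=1 → R at (6,7); v=(-1,-1)
3. t=6 → L at (0,1); v=(1,-1)
4. t=1 → B at (1,0); v=(1,1)
5. t=5 → R at (6,5); v=(-1,1)
6. t=3 → T at (3,8); v=(-1,-1)
7. t=3 → L at (0,5); v=(1,-1)

Final position: (0,5)
Wall sequence: TRLBRTL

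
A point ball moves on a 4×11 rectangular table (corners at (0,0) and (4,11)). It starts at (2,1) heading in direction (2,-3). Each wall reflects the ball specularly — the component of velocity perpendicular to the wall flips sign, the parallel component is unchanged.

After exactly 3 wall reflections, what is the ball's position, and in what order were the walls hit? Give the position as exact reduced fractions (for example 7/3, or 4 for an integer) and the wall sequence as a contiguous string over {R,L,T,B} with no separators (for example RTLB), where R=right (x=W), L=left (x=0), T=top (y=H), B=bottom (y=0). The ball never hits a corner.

Final position: (0,8)
Wall sequence: BRL

1. t=1/3 → B at (8/3,0); v=(2,3)
2. t=2/3 → R at (4,2); v=(-2,3)
3. t=2 → L at (0,8); v=(2,3)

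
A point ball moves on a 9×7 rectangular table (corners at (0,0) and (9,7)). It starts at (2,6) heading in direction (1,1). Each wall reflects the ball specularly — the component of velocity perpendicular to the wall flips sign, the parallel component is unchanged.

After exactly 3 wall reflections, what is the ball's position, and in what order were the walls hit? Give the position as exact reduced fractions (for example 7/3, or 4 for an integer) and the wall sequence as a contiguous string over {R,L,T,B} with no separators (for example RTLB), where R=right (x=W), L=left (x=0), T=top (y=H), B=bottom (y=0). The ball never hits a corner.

1. t=1 → T at (3,7); v=(1,-1)
2. t=6 → R at (9,1); v=(-1,-1)
3. t=1 → B at (8,0); v=(-1,1)

Final position: (8,0)
Wall sequence: TRB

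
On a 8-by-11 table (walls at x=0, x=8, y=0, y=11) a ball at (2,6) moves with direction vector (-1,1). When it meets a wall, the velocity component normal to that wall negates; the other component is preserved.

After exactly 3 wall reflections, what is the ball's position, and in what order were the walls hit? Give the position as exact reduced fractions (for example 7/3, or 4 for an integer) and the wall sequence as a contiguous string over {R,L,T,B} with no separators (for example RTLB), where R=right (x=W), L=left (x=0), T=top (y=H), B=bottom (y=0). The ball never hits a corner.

Final position: (8,6)
Wall sequence: LTR

1. t=2 → L at (0,8); v=(1,1)
2. t=3 → T at (3,11); v=(1,-1)
3. t=5 → R at (8,6); v=(-1,-1)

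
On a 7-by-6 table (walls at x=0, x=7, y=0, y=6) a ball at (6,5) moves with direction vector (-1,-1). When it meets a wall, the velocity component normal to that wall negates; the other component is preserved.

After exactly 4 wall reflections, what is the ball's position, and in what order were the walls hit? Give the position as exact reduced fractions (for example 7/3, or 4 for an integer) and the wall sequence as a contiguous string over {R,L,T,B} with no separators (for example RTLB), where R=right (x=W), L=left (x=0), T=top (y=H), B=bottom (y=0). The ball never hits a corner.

Final position: (7,4)
Wall sequence: BLTR

1. t=5 → B at (1,0); v=(-1,1)
2. t=1 → L at (0,1); v=(1,1)
3. t=5 → T at (5,6); v=(1,-1)
4. t=2 → R at (7,4); v=(-1,-1)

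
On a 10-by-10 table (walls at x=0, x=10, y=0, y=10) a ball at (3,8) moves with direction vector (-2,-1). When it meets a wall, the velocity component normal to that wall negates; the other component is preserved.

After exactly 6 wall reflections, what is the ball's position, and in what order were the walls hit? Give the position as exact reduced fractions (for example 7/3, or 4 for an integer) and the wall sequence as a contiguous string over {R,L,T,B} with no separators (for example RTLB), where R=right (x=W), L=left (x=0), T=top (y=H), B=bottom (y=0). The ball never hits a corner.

1. t=3/2 → L at (0,13/2); v=(2,-1)
2. t=5 → R at (10,3/2); v=(-2,-1)
3. t=3/2 → B at (7,0); v=(-2,1)
4. t=7/2 → L at (0,7/2); v=(2,1)
5. t=5 → R at (10,17/2); v=(-2,1)
6. t=3/2 → T at (7,10); v=(-2,-1)

Final position: (7,10)
Wall sequence: LRBLRT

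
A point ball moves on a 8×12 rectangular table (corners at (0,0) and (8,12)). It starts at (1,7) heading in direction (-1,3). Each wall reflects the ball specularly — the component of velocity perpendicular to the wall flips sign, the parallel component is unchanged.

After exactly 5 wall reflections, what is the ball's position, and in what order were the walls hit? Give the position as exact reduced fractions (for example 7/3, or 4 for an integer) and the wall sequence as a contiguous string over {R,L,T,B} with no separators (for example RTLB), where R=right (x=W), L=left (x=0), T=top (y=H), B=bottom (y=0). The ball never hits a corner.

Final position: (22/3,12)
Wall sequence: LTBRT

1. t=1 → L at (0,10); v=(1,3)
2. t=2/3 → T at (2/3,12); v=(1,-3)
3. t=4 → B at (14/3,0); v=(1,3)
4. t=10/3 → R at (8,10); v=(-1,3)
5. t=2/3 → T at (22/3,12); v=(-1,-3)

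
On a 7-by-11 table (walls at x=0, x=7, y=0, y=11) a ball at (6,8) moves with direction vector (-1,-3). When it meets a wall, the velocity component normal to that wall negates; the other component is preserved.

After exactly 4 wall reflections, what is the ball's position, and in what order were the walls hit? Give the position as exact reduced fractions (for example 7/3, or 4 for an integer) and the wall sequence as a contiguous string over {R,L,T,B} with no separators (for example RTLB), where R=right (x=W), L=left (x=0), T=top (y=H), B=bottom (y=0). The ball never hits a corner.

1. t=8/3 → B at (10/3,0); v=(-1,3)
2. t=10/3 → L at (0,10); v=(1,3)
3. t=1/3 → T at (1/3,11); v=(1,-3)
4. t=11/3 → B at (4,0); v=(1,3)

Final position: (4,0)
Wall sequence: BLTB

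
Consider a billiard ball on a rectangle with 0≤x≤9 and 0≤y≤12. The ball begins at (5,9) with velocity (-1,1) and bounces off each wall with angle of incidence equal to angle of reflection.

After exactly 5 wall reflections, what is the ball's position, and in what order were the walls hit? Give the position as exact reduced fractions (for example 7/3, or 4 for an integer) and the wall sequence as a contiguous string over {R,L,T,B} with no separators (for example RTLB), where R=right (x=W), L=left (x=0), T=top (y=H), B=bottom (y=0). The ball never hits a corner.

1. t=3 → T at (2,12); v=(-1,-1)
2. t=2 → L at (0,10); v=(1,-1)
3. t=9 → R at (9,1); v=(-1,-1)
4. t=1 → B at (8,0); v=(-1,1)
5. t=8 → L at (0,8); v=(1,1)

Final position: (0,8)
Wall sequence: TLRBL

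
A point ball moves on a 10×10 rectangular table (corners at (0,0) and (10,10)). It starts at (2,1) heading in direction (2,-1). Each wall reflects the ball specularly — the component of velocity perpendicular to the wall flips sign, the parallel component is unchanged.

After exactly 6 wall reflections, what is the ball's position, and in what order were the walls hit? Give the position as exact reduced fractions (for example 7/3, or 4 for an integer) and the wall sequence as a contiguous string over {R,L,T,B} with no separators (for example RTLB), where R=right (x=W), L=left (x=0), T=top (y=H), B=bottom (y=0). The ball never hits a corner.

1. t=1 → B at (4,0); v=(2,1)
2. t=3 → R at (10,3); v=(-2,1)
3. t=5 → L at (0,8); v=(2,1)
4. t=2 → T at (4,10); v=(2,-1)
5. t=3 → R at (10,7); v=(-2,-1)
6. t=5 → L at (0,2); v=(2,-1)

Final position: (0,2)
Wall sequence: BRLTRL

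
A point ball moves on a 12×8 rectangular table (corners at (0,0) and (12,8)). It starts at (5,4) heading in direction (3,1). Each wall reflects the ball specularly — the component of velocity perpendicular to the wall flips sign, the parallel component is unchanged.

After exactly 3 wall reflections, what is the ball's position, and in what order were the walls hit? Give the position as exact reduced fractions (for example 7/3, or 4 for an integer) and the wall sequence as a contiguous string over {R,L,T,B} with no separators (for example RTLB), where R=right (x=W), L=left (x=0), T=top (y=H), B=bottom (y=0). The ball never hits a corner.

1. t=7/3 → R at (12,19/3); v=(-3,1)
2. t=5/3 → T at (7,8); v=(-3,-1)
3. t=7/3 → L at (0,17/3); v=(3,-1)

Final position: (0,17/3)
Wall sequence: RTL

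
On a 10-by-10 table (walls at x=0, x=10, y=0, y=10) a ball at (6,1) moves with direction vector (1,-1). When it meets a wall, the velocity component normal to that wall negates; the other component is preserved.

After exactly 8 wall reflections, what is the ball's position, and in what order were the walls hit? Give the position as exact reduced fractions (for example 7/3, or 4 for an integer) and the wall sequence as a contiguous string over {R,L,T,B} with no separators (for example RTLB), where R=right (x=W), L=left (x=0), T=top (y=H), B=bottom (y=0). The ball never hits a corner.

1. t=1 → B at (7,0); v=(1,1)
2. t=3 → R at (10,3); v=(-1,1)
3. t=7 → T at (3,10); v=(-1,-1)
4. t=3 → L at (0,7); v=(1,-1)
5. t=7 → B at (7,0); v=(1,1)
6. t=3 → R at (10,3); v=(-1,1)
7. t=7 → T at (3,10); v=(-1,-1)
8. t=3 → L at (0,7); v=(1,-1)

Final position: (0,7)
Wall sequence: BRTLBRTL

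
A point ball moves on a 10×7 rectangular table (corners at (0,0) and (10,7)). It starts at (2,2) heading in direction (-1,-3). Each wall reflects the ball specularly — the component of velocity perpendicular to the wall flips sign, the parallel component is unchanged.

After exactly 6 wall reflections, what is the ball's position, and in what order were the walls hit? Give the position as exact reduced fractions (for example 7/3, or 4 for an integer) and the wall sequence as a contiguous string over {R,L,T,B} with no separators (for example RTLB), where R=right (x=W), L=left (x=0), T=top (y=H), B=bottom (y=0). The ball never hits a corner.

1. t=2/3 → B at (4/3,0); v=(-1,3)
2. t=4/3 → L at (0,4); v=(1,3)
3. t=1 → T at (1,7); v=(1,-3)
4. t=7/3 → B at (10/3,0); v=(1,3)
5. t=7/3 → T at (17/3,7); v=(1,-3)
6. t=7/3 → B at (8,0); v=(1,3)

Final position: (8,0)
Wall sequence: BLTBTB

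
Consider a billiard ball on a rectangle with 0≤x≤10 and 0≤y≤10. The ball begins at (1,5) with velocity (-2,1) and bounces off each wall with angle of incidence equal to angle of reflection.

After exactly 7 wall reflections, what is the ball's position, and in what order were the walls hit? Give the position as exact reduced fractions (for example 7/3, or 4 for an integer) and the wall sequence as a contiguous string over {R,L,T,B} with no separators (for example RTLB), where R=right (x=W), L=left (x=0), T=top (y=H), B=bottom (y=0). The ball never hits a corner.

1. t=1/2 → L at (0,11/2); v=(2,1)
2. t=9/2 → T at (9,10); v=(2,-1)
3. t=1/2 → R at (10,19/2); v=(-2,-1)
4. t=5 → L at (0,9/2); v=(2,-1)
5. t=9/2 → B at (9,0); v=(2,1)
6. t=1/2 → R at (10,1/2); v=(-2,1)
7. t=5 → L at (0,11/2); v=(2,1)

Final position: (0,11/2)
Wall sequence: LTRLBRL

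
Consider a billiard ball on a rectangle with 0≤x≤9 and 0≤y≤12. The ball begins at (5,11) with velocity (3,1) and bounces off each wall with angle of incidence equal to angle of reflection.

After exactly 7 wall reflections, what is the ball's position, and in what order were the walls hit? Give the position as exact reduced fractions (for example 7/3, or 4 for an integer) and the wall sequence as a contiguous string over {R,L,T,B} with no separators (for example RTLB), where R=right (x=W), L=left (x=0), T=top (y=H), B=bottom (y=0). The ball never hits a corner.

1. t=1 → T at (8,12); v=(3,-1)
2. t=1/3 → R at (9,35/3); v=(-3,-1)
3. t=3 → L at (0,26/3); v=(3,-1)
4. t=3 → R at (9,17/3); v=(-3,-1)
5. t=3 → L at (0,8/3); v=(3,-1)
6. t=8/3 → B at (8,0); v=(3,1)
7. t=1/3 → R at (9,1/3); v=(-3,1)

Final position: (9,1/3)
Wall sequence: TRLRLBR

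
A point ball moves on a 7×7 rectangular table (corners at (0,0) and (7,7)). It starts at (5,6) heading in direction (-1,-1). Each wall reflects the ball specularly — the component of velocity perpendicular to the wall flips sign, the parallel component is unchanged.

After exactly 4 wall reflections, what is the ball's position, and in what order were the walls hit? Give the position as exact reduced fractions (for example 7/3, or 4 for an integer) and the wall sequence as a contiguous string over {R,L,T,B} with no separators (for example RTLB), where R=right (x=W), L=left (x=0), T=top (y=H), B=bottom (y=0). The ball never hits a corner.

Final position: (6,7)
Wall sequence: LBRT

1. t=5 → L at (0,1); v=(1,-1)
2. t=1 → B at (1,0); v=(1,1)
3. t=6 → R at (7,6); v=(-1,1)
4. t=1 → T at (6,7); v=(-1,-1)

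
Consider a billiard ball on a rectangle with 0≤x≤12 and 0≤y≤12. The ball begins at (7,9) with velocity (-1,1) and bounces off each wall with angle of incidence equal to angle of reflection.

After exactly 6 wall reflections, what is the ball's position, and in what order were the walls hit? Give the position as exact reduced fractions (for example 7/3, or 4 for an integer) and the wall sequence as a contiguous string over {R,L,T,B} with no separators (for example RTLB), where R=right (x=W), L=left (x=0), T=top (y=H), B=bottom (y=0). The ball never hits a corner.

1. t=3 → T at (4,12); v=(-1,-1)
2. t=4 → L at (0,8); v=(1,-1)
3. t=8 → B at (8,0); v=(1,1)
4. t=4 → R at (12,4); v=(-1,1)
5. t=8 → T at (4,12); v=(-1,-1)
6. t=4 → L at (0,8); v=(1,-1)

Final position: (0,8)
Wall sequence: TLBRTL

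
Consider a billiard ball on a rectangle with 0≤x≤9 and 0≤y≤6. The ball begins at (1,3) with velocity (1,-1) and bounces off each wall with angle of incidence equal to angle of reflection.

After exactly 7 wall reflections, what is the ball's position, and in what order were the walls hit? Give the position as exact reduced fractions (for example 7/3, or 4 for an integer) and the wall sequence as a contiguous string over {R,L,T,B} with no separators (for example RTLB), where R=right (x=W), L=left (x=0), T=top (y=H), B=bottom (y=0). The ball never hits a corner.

Final position: (9,1)
Wall sequence: BRTBLTR

1. t=3 → B at (4,0); v=(1,1)
2. t=5 → R at (9,5); v=(-1,1)
3. t=1 → T at (8,6); v=(-1,-1)
4. t=6 → B at (2,0); v=(-1,1)
5. t=2 → L at (0,2); v=(1,1)
6. t=4 → T at (4,6); v=(1,-1)
7. t=5 → R at (9,1); v=(-1,-1)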